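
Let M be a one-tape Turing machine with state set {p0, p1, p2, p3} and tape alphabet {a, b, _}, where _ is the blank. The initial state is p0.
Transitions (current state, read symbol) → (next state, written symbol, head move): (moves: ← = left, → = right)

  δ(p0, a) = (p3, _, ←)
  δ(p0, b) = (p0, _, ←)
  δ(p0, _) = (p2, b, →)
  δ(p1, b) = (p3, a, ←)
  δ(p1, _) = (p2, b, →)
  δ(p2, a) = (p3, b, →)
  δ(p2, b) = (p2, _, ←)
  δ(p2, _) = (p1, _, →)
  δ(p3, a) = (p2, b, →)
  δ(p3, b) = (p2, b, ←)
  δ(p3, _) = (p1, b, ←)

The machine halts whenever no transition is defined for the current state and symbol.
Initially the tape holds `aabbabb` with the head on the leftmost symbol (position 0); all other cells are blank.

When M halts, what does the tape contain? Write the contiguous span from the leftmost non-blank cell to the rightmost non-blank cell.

state=p0 head=0 tape=_____[a]abbabb   (p0,a)→(p3,_,←)
state=p3 head=-1 tape=____[_]_abbabb   (p3,_)→(p1,b,←)
state=p1 head=-2 tape=___[_]b_abbabb   (p1,_)→(p2,b,→)
state=p2 head=-1 tape=___b[b]_abbabb   (p2,b)→(p2,_,←)
state=p2 head=-2 tape=___[b]__abbabb   (p2,b)→(p2,_,←)
state=p2 head=-3 tape=__[_]___abbabb   (p2,_)→(p1,_,→)
state=p1 head=-2 tape=___[_]__abbabb   (p1,_)→(p2,b,→)
state=p2 head=-1 tape=___b[_]_abbabb   (p2,_)→(p1,_,→)
state=p1 head=0 tape=___b_[_]abbabb   (p1,_)→(p2,b,→)
state=p2 head=1 tape=___b_b[a]bbabb   (p2,a)→(p3,b,→)
state=p3 head=2 tape=___b_bb[b]babb   (p3,b)→(p2,b,←)
state=p2 head=1 tape=___b_b[b]bbabb   (p2,b)→(p2,_,←)
state=p2 head=0 tape=___b_[b]_bbabb   (p2,b)→(p2,_,←)
state=p2 head=-1 tape=___b[_]__bbabb   (p2,_)→(p1,_,→)
state=p1 head=0 tape=___b_[_]_bbabb   (p1,_)→(p2,b,→)
state=p2 head=1 tape=___b_b[_]bbabb   (p2,_)→(p1,_,→)
state=p1 head=2 tape=___b_b_[b]babb   (p1,b)→(p3,a,←)
state=p3 head=1 tape=___b_b[_]ababb   (p3,_)→(p1,b,←)
state=p1 head=0 tape=___b_[b]bababb   (p1,b)→(p3,a,←)
state=p3 head=-1 tape=___b[_]abababb   (p3,_)→(p1,b,←)
state=p1 head=-2 tape=___[b]babababb   (p1,b)→(p3,a,←)
state=p3 head=-3 tape=__[_]ababababb   (p3,_)→(p1,b,←)
state=p1 head=-4 tape=_[_]bababababb   (p1,_)→(p2,b,→)
state=p2 head=-3 tape=_b[b]ababababb   (p2,b)→(p2,_,←)
state=p2 head=-4 tape=_[b]_ababababb   (p2,b)→(p2,_,←)
state=p2 head=-5 tape=[_]__ababababb   (p2,_)→(p1,_,→)
state=p1 head=-4 tape=_[_]_ababababb   (p1,_)→(p2,b,→)
state=p2 head=-3 tape=_b[_]ababababb   (p2,_)→(p1,_,→)
state=p1 head=-2 tape=_b_[a]babababb
The non-blank tape span at halt is b_ababababb.

b_ababababb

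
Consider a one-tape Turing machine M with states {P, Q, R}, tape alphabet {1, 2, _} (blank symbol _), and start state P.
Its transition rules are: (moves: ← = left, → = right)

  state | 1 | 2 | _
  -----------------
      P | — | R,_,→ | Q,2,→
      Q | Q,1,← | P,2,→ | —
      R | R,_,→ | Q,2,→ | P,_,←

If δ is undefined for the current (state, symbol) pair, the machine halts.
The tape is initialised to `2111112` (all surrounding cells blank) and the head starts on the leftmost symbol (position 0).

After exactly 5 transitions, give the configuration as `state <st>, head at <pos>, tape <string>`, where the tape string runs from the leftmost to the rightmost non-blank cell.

state R, head at 5, tape 12

P | [2]111112   read 2 → write _, move →, go to R
R | _[1]11112   read 1 → write _, move →, go to R
R | __[1]1112   read 1 → write _, move →, go to R
R | ___[1]112   read 1 → write _, move →, go to R
R | ____[1]12   read 1 → write _, move →, go to R
R | _____[1]2
After 5 steps: state R, head at 5, tape 12.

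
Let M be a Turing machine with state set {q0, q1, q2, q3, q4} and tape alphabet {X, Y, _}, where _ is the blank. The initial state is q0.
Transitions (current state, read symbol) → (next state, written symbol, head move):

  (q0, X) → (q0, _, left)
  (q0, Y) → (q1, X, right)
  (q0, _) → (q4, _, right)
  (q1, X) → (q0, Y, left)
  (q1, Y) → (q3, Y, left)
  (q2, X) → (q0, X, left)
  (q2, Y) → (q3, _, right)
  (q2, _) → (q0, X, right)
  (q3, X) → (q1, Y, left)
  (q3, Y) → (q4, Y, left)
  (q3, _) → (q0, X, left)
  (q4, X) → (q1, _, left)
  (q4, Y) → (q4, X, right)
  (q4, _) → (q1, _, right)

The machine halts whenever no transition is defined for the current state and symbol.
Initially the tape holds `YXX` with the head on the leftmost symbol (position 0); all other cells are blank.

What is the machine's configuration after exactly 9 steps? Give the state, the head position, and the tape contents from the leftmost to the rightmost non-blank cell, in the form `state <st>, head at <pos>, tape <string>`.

state=q0 head=0 tape=_[Y]XX   (q0,Y)→(q1,X,right)
state=q1 head=1 tape=_X[X]X   (q1,X)→(q0,Y,left)
state=q0 head=0 tape=_[X]YX   (q0,X)→(q0,_,left)
state=q0 head=-1 tape=[_]_YX   (q0,_)→(q4,_,right)
state=q4 head=0 tape=_[_]YX   (q4,_)→(q1,_,right)
state=q1 head=1 tape=__[Y]X   (q1,Y)→(q3,Y,left)
state=q3 head=0 tape=_[_]YX   (q3,_)→(q0,X,left)
state=q0 head=-1 tape=[_]XYX   (q0,_)→(q4,_,right)
state=q4 head=0 tape=_[X]YX   (q4,X)→(q1,_,left)
state=q1 head=-1 tape=[_]_YX
After 9 steps: state q1, head at -1, tape YX.

state q1, head at -1, tape YX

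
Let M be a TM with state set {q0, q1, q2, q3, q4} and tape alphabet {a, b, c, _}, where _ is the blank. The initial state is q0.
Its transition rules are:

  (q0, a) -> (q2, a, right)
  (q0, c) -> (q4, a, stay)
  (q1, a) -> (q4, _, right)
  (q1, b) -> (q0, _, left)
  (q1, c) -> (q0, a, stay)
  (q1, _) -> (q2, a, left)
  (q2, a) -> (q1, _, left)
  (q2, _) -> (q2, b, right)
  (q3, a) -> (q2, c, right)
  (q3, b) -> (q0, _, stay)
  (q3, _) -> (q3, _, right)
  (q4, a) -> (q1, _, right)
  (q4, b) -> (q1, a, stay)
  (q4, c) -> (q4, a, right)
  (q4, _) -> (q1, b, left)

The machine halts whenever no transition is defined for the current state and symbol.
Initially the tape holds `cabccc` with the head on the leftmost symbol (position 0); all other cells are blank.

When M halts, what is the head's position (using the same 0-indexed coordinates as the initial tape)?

state=q0 head=0 tape=[c]abccc__   (q0,c)→(q4,a,stay)
state=q4 head=0 tape=[a]abccc__   (q4,a)→(q1,_,right)
state=q1 head=1 tape=_[a]bccc__   (q1,a)→(q4,_,right)
state=q4 head=2 tape=__[b]ccc__   (q4,b)→(q1,a,stay)
state=q1 head=2 tape=__[a]ccc__   (q1,a)→(q4,_,right)
state=q4 head=3 tape=___[c]cc__   (q4,c)→(q4,a,right)
state=q4 head=4 tape=___a[c]c__   (q4,c)→(q4,a,right)
state=q4 head=5 tape=___aa[c]__   (q4,c)→(q4,a,right)
state=q4 head=6 tape=___aaa[_]_   (q4,_)→(q1,b,left)
state=q1 head=5 tape=___aa[a]b_   (q1,a)→(q4,_,right)
state=q4 head=6 tape=___aa_[b]_   (q4,b)→(q1,a,stay)
state=q1 head=6 tape=___aa_[a]_   (q1,a)→(q4,_,right)
state=q4 head=7 tape=___aa__[_]   (q4,_)→(q1,b,left)
state=q1 head=6 tape=___aa_[_]b   (q1,_)→(q2,a,left)
state=q2 head=5 tape=___aa[_]ab   (q2,_)→(q2,b,right)
state=q2 head=6 tape=___aab[a]b   (q2,a)→(q1,_,left)
state=q1 head=5 tape=___aa[b]_b   (q1,b)→(q0,_,left)
state=q0 head=4 tape=___a[a]__b   (q0,a)→(q2,a,right)
state=q2 head=5 tape=___aa[_]_b   (q2,_)→(q2,b,right)
state=q2 head=6 tape=___aab[_]b   (q2,_)→(q2,b,right)
state=q2 head=7 tape=___aabb[b]
At halt the head is at cell 7.

7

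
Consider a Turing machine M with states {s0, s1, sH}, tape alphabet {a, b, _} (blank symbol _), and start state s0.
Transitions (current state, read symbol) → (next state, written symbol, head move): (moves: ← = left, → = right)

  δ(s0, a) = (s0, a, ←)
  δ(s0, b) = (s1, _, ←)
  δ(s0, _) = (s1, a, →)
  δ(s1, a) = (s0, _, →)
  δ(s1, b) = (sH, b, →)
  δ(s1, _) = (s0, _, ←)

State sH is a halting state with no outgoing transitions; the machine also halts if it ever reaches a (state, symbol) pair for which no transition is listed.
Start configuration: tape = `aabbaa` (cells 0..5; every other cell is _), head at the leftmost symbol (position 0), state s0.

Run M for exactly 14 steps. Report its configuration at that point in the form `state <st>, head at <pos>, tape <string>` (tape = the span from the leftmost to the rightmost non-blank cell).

state=s0 head=0 tape=__[a]abbaa   (s0,a)→(s0,a,←)
state=s0 head=-1 tape=_[_]aabbaa   (s0,_)→(s1,a,→)
state=s1 head=0 tape=_a[a]abbaa   (s1,a)→(s0,_,→)
state=s0 head=1 tape=_a_[a]bbaa   (s0,a)→(s0,a,←)
state=s0 head=0 tape=_a[_]abbaa   (s0,_)→(s1,a,→)
state=s1 head=1 tape=_aa[a]bbaa   (s1,a)→(s0,_,→)
state=s0 head=2 tape=_aa_[b]baa   (s0,b)→(s1,_,←)
state=s1 head=1 tape=_aa[_]_baa   (s1,_)→(s0,_,←)
state=s0 head=0 tape=_a[a]__baa   (s0,a)→(s0,a,←)
state=s0 head=-1 tape=_[a]a__baa   (s0,a)→(s0,a,←)
state=s0 head=-2 tape=[_]aa__baa   (s0,_)→(s1,a,→)
state=s1 head=-1 tape=a[a]a__baa   (s1,a)→(s0,_,→)
state=s0 head=0 tape=a_[a]__baa   (s0,a)→(s0,a,←)
state=s0 head=-1 tape=a[_]a__baa   (s0,_)→(s1,a,→)
state=s1 head=0 tape=aa[a]__baa
After 14 steps: state s1, head at 0, tape aaa__baa.

state s1, head at 0, tape aaa__baa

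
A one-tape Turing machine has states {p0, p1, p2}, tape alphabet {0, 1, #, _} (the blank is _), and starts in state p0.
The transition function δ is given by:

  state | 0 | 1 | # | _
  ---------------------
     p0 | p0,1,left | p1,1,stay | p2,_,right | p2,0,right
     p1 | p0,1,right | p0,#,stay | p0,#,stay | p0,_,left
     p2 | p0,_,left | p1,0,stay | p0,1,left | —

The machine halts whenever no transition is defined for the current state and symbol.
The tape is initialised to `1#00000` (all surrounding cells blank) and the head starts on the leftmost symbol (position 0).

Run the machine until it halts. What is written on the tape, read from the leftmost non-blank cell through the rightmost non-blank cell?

p0 | [1]#00000__   read 1 → write 1, move stay, go to p1
p1 | [1]#00000__   read 1 → write #, move stay, go to p0
p0 | [#]#00000__   read # → write _, move right, go to p2
p2 | _[#]00000__   read # → write 1, move left, go to p0
p0 | [_]100000__   read _ → write 0, move right, go to p2
p2 | 0[1]00000__   read 1 → write 0, move stay, go to p1
p1 | 0[0]00000__   read 0 → write 1, move right, go to p0
p0 | 01[0]0000__   read 0 → write 1, move left, go to p0
p0 | 0[1]10000__   read 1 → write 1, move stay, go to p1
p1 | 0[1]10000__   read 1 → write #, move stay, go to p0
p0 | 0[#]10000__   read # → write _, move right, go to p2
p2 | 0_[1]0000__   read 1 → write 0, move stay, go to p1
p1 | 0_[0]0000__   read 0 → write 1, move right, go to p0
p0 | 0_1[0]000__   read 0 → write 1, move left, go to p0
p0 | 0_[1]1000__   read 1 → write 1, move stay, go to p1
p1 | 0_[1]1000__   read 1 → write #, move stay, go to p0
p0 | 0_[#]1000__   read # → write _, move right, go to p2
p2 | 0__[1]000__   read 1 → write 0, move stay, go to p1
p1 | 0__[0]000__   read 0 → write 1, move right, go to p0
p0 | 0__1[0]00__   read 0 → write 1, move left, go to p0
p0 | 0__[1]100__   read 1 → write 1, move stay, go to p1
p1 | 0__[1]100__   read 1 → write #, move stay, go to p0
p0 | 0__[#]100__   read # → write _, move right, go to p2
p2 | 0___[1]00__   read 1 → write 0, move stay, go to p1
p1 | 0___[0]00__   read 0 → write 1, move right, go to p0
p0 | 0___1[0]0__   read 0 → write 1, move left, go to p0
p0 | 0___[1]10__   read 1 → write 1, move stay, go to p1
p1 | 0___[1]10__   read 1 → write #, move stay, go to p0
p0 | 0___[#]10__   read # → write _, move right, go to p2
p2 | 0____[1]0__   read 1 → write 0, move stay, go to p1
p1 | 0____[0]0__   read 0 → write 1, move right, go to p0
p0 | 0____1[0]__   read 0 → write 1, move left, go to p0
p0 | 0____[1]1__   read 1 → write 1, move stay, go to p1
p1 | 0____[1]1__   read 1 → write #, move stay, go to p0
p0 | 0____[#]1__   read # → write _, move right, go to p2
p2 | 0_____[1]__   read 1 → write 0, move stay, go to p1
p1 | 0_____[0]__   read 0 → write 1, move right, go to p0
p0 | 0_____1[_]_   read _ → write 0, move right, go to p2
p2 | 0_____10[_]
The non-blank tape span at halt is 0_____10.

0_____10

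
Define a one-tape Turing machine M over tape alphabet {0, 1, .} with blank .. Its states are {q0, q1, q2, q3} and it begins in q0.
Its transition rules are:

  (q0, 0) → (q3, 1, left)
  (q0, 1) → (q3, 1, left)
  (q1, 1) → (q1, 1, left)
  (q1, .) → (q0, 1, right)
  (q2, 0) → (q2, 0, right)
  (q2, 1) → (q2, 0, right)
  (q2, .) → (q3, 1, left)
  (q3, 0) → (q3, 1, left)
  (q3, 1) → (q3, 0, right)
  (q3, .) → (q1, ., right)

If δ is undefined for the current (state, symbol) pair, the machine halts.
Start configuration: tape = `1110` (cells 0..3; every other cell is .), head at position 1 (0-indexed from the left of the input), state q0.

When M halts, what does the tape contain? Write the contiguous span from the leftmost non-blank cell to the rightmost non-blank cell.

00000.1

state=q0 head=1 tape=.1[1]10...   (q0,1)→(q3,1,left)
state=q3 head=0 tape=.[1]110...   (q3,1)→(q3,0,right)
state=q3 head=1 tape=.0[1]10...   (q3,1)→(q3,0,right)
state=q3 head=2 tape=.00[1]0...   (q3,1)→(q3,0,right)
state=q3 head=3 tape=.000[0]...   (q3,0)→(q3,1,left)
state=q3 head=2 tape=.00[0]1...   (q3,0)→(q3,1,left)
state=q3 head=1 tape=.0[0]11...   (q3,0)→(q3,1,left)
state=q3 head=0 tape=.[0]111...   (q3,0)→(q3,1,left)
state=q3 head=-1 tape=[.]1111...   (q3,.)→(q1,.,right)
state=q1 head=0 tape=.[1]111...   (q1,1)→(q1,1,left)
state=q1 head=-1 tape=[.]1111...   (q1,.)→(q0,1,right)
state=q0 head=0 tape=1[1]111...   (q0,1)→(q3,1,left)
state=q3 head=-1 tape=[1]1111...   (q3,1)→(q3,0,right)
state=q3 head=0 tape=0[1]111...   (q3,1)→(q3,0,right)
state=q3 head=1 tape=00[1]11...   (q3,1)→(q3,0,right)
state=q3 head=2 tape=000[1]1...   (q3,1)→(q3,0,right)
state=q3 head=3 tape=0000[1]...   (q3,1)→(q3,0,right)
state=q3 head=4 tape=00000[.]..   (q3,.)→(q1,.,right)
state=q1 head=5 tape=00000.[.].   (q1,.)→(q0,1,right)
state=q0 head=6 tape=00000.1[.]
The non-blank tape span at halt is 00000.1.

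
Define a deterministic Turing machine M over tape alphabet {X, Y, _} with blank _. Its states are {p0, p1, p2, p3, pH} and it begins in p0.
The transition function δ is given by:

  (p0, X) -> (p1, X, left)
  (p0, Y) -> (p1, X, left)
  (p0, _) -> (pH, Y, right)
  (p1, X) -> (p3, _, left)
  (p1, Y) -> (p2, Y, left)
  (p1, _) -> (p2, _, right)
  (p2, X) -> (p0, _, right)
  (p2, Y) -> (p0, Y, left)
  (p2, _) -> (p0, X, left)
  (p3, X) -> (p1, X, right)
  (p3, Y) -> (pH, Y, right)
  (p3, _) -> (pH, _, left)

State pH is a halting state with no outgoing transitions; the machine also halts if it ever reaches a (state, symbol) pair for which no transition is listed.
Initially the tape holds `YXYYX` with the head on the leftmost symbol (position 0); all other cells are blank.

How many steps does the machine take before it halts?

state=p0 head=0 tape=_[Y]XYYX__   (p0,Y)→(p1,X,left)
state=p1 head=-1 tape=[_]XXYYX__   (p1,_)→(p2,_,right)
state=p2 head=0 tape=_[X]XYYX__   (p2,X)→(p0,_,right)
state=p0 head=1 tape=__[X]YYX__   (p0,X)→(p1,X,left)
state=p1 head=0 tape=_[_]XYYX__   (p1,_)→(p2,_,right)
state=p2 head=1 tape=__[X]YYX__   (p2,X)→(p0,_,right)
state=p0 head=2 tape=___[Y]YX__   (p0,Y)→(p1,X,left)
state=p1 head=1 tape=__[_]XYX__   (p1,_)→(p2,_,right)
state=p2 head=2 tape=___[X]YX__   (p2,X)→(p0,_,right)
state=p0 head=3 tape=____[Y]X__   (p0,Y)→(p1,X,left)
state=p1 head=2 tape=___[_]XX__   (p1,_)→(p2,_,right)
state=p2 head=3 tape=____[X]X__   (p2,X)→(p0,_,right)
state=p0 head=4 tape=_____[X]__   (p0,X)→(p1,X,left)
state=p1 head=3 tape=____[_]X__   (p1,_)→(p2,_,right)
state=p2 head=4 tape=_____[X]__   (p2,X)→(p0,_,right)
state=p0 head=5 tape=______[_]_   (p0,_)→(pH,Y,right)
state=pH head=6 tape=______Y[_]
M halts after 16 transitions.

16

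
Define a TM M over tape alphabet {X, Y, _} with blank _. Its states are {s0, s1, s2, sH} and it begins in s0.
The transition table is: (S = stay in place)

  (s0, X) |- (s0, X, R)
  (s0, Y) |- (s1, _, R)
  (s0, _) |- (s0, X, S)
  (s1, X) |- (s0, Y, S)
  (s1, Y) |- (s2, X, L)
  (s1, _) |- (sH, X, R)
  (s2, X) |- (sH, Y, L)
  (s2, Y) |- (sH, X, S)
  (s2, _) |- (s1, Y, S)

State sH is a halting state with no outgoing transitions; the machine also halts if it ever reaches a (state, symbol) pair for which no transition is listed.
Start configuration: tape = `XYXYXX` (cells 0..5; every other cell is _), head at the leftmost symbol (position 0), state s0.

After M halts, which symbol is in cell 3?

state=s0 head=0 tape=_[X]YXYXX   (s0,X)→(s0,X,R)
state=s0 head=1 tape=_X[Y]XYXX   (s0,Y)→(s1,_,R)
state=s1 head=2 tape=_X_[X]YXX   (s1,X)→(s0,Y,S)
state=s0 head=2 tape=_X_[Y]YXX   (s0,Y)→(s1,_,R)
state=s1 head=3 tape=_X__[Y]XX   (s1,Y)→(s2,X,L)
state=s2 head=2 tape=_X_[_]XXX   (s2,_)→(s1,Y,S)
state=s1 head=2 tape=_X_[Y]XXX   (s1,Y)→(s2,X,L)
state=s2 head=1 tape=_X[_]XXXX   (s2,_)→(s1,Y,S)
state=s1 head=1 tape=_X[Y]XXXX   (s1,Y)→(s2,X,L)
state=s2 head=0 tape=_[X]XXXXX   (s2,X)→(sH,Y,L)
state=sH head=-1 tape=[_]YXXXXX
Cell 3 holds X when M halts.

X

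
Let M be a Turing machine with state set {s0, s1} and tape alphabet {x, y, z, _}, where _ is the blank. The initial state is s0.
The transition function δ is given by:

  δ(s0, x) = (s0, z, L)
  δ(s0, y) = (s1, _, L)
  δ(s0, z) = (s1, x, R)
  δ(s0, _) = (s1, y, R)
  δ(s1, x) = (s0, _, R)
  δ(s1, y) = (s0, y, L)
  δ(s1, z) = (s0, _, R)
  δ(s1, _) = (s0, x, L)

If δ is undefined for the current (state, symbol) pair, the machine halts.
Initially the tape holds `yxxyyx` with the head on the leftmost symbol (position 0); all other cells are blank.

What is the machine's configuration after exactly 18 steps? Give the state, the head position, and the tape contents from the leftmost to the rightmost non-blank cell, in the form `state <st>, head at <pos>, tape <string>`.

state=s0 head=0 tape=___[y]xxyyx   (s0,y)→(s1,_,L)
state=s1 head=-1 tape=__[_]_xxyyx   (s1,_)→(s0,x,L)
state=s0 head=-2 tape=_[_]x_xxyyx   (s0,_)→(s1,y,R)
state=s1 head=-1 tape=_y[x]_xxyyx   (s1,x)→(s0,_,R)
state=s0 head=0 tape=_y_[_]xxyyx   (s0,_)→(s1,y,R)
state=s1 head=1 tape=_y_y[x]xyyx   (s1,x)→(s0,_,R)
state=s0 head=2 tape=_y_y_[x]yyx   (s0,x)→(s0,z,L)
state=s0 head=1 tape=_y_y[_]zyyx   (s0,_)→(s1,y,R)
state=s1 head=2 tape=_y_yy[z]yyx   (s1,z)→(s0,_,R)
state=s0 head=3 tape=_y_yy_[y]yx   (s0,y)→(s1,_,L)
state=s1 head=2 tape=_y_yy[_]_yx   (s1,_)→(s0,x,L)
state=s0 head=1 tape=_y_y[y]x_yx   (s0,y)→(s1,_,L)
state=s1 head=0 tape=_y_[y]_x_yx   (s1,y)→(s0,y,L)
state=s0 head=-1 tape=_y[_]y_x_yx   (s0,_)→(s1,y,R)
state=s1 head=0 tape=_yy[y]_x_yx   (s1,y)→(s0,y,L)
state=s0 head=-1 tape=_y[y]y_x_yx   (s0,y)→(s1,_,L)
state=s1 head=-2 tape=_[y]_y_x_yx   (s1,y)→(s0,y,L)
state=s0 head=-3 tape=[_]y_y_x_yx   (s0,_)→(s1,y,R)
state=s1 head=-2 tape=y[y]_y_x_yx
After 18 steps: state s1, head at -2, tape yy_y_x_yx.

state s1, head at -2, tape yy_y_x_yx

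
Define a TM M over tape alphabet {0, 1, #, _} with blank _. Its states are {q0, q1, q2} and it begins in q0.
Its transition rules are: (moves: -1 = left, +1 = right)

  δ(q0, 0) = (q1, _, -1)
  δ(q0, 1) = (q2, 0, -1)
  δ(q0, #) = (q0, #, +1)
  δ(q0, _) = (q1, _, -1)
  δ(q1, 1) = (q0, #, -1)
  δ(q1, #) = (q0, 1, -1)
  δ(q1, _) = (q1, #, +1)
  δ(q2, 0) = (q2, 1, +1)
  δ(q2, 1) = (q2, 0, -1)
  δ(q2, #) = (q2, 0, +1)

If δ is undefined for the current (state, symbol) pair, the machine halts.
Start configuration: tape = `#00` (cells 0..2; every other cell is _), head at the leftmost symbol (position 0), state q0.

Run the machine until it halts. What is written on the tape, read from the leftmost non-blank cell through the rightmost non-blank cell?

q0 | __[#]00   read # → write #, move +1, go to q0
q0 | __#[0]0   read 0 → write _, move -1, go to q1
q1 | __[#]_0   read # → write 1, move -1, go to q0
q0 | _[_]1_0   read _ → write _, move -1, go to q1
q1 | [_]_1_0   read _ → write #, move +1, go to q1
q1 | #[_]1_0   read _ → write #, move +1, go to q1
q1 | ##[1]_0   read 1 → write #, move -1, go to q0
q0 | #[#]#_0   read # → write #, move +1, go to q0
q0 | ##[#]_0   read # → write #, move +1, go to q0
q0 | ###[_]0   read _ → write _, move -1, go to q1
q1 | ##[#]_0   read # → write 1, move -1, go to q0
q0 | #[#]1_0   read # → write #, move +1, go to q0
q0 | ##[1]_0   read 1 → write 0, move -1, go to q2
q2 | #[#]0_0   read # → write 0, move +1, go to q2
q2 | #0[0]_0   read 0 → write 1, move +1, go to q2
q2 | #01[_]0
The non-blank tape span at halt is #01_0.

#01_0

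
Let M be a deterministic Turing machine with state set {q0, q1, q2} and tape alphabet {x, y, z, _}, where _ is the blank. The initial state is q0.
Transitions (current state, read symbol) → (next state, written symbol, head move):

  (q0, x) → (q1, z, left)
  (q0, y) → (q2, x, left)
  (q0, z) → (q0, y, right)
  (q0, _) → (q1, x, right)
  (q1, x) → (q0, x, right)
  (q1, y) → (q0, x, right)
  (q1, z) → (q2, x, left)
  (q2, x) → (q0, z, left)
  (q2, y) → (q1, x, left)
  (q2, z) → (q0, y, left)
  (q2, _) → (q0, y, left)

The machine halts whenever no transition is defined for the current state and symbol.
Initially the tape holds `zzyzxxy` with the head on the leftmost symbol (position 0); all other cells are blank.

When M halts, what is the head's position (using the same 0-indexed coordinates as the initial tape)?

8

state=q0 head=0 tape=[z]zyzxxy__   (q0,z)→(q0,y,right)
state=q0 head=1 tape=y[z]yzxxy__   (q0,z)→(q0,y,right)
state=q0 head=2 tape=yy[y]zxxy__   (q0,y)→(q2,x,left)
state=q2 head=1 tape=y[y]xzxxy__   (q2,y)→(q1,x,left)
state=q1 head=0 tape=[y]xxzxxy__   (q1,y)→(q0,x,right)
state=q0 head=1 tape=x[x]xzxxy__   (q0,x)→(q1,z,left)
state=q1 head=0 tape=[x]zxzxxy__   (q1,x)→(q0,x,right)
state=q0 head=1 tape=x[z]xzxxy__   (q0,z)→(q0,y,right)
state=q0 head=2 tape=xy[x]zxxy__   (q0,x)→(q1,z,left)
state=q1 head=1 tape=x[y]zzxxy__   (q1,y)→(q0,x,right)
state=q0 head=2 tape=xx[z]zxxy__   (q0,z)→(q0,y,right)
state=q0 head=3 tape=xxy[z]xxy__   (q0,z)→(q0,y,right)
state=q0 head=4 tape=xxyy[x]xy__   (q0,x)→(q1,z,left)
state=q1 head=3 tape=xxy[y]zxy__   (q1,y)→(q0,x,right)
state=q0 head=4 tape=xxyx[z]xy__   (q0,z)→(q0,y,right)
state=q0 head=5 tape=xxyxy[x]y__   (q0,x)→(q1,z,left)
state=q1 head=4 tape=xxyx[y]zy__   (q1,y)→(q0,x,right)
state=q0 head=5 tape=xxyxx[z]y__   (q0,z)→(q0,y,right)
state=q0 head=6 tape=xxyxxy[y]__   (q0,y)→(q2,x,left)
state=q2 head=5 tape=xxyxx[y]x__   (q2,y)→(q1,x,left)
state=q1 head=4 tape=xxyx[x]xx__   (q1,x)→(q0,x,right)
state=q0 head=5 tape=xxyxx[x]x__   (q0,x)→(q1,z,left)
state=q1 head=4 tape=xxyx[x]zx__   (q1,x)→(q0,x,right)
state=q0 head=5 tape=xxyxx[z]x__   (q0,z)→(q0,y,right)
state=q0 head=6 tape=xxyxxy[x]__   (q0,x)→(q1,z,left)
state=q1 head=5 tape=xxyxx[y]z__   (q1,y)→(q0,x,right)
state=q0 head=6 tape=xxyxxx[z]__   (q0,z)→(q0,y,right)
state=q0 head=7 tape=xxyxxxy[_]_   (q0,_)→(q1,x,right)
state=q1 head=8 tape=xxyxxxyx[_]
At halt the head is at cell 8.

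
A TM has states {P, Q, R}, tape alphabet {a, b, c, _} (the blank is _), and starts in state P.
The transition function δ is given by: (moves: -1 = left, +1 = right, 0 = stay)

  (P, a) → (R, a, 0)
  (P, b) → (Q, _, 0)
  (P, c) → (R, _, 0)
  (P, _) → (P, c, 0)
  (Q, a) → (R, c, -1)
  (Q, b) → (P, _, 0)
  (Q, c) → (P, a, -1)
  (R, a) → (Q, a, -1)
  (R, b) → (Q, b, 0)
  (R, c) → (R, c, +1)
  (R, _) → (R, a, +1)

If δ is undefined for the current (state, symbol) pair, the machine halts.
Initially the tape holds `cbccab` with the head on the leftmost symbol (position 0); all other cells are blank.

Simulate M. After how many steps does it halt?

23

state=P head=0 tape=__[c]bccab   (P,c)→(R,_,0)
state=R head=0 tape=__[_]bccab   (R,_)→(R,a,+1)
state=R head=1 tape=__a[b]ccab   (R,b)→(Q,b,0)
state=Q head=1 tape=__a[b]ccab   (Q,b)→(P,_,0)
state=P head=1 tape=__a[_]ccab   (P,_)→(P,c,0)
state=P head=1 tape=__a[c]ccab   (P,c)→(R,_,0)
state=R head=1 tape=__a[_]ccab   (R,_)→(R,a,+1)
state=R head=2 tape=__aa[c]cab   (R,c)→(R,c,+1)
state=R head=3 tape=__aac[c]ab   (R,c)→(R,c,+1)
state=R head=4 tape=__aacc[a]b   (R,a)→(Q,a,-1)
state=Q head=3 tape=__aac[c]ab   (Q,c)→(P,a,-1)
state=P head=2 tape=__aa[c]aab   (P,c)→(R,_,0)
state=R head=2 tape=__aa[_]aab   (R,_)→(R,a,+1)
state=R head=3 tape=__aaa[a]ab   (R,a)→(Q,a,-1)
state=Q head=2 tape=__aa[a]aab   (Q,a)→(R,c,-1)
state=R head=1 tape=__a[a]caab   (R,a)→(Q,a,-1)
state=Q head=0 tape=__[a]acaab   (Q,a)→(R,c,-1)
state=R head=-1 tape=_[_]cacaab   (R,_)→(R,a,+1)
state=R head=0 tape=_a[c]acaab   (R,c)→(R,c,+1)
state=R head=1 tape=_ac[a]caab   (R,a)→(Q,a,-1)
state=Q head=0 tape=_a[c]acaab   (Q,c)→(P,a,-1)
state=P head=-1 tape=_[a]aacaab   (P,a)→(R,a,0)
state=R head=-1 tape=_[a]aacaab   (R,a)→(Q,a,-1)
state=Q head=-2 tape=[_]aaacaab
M halts after 23 transitions.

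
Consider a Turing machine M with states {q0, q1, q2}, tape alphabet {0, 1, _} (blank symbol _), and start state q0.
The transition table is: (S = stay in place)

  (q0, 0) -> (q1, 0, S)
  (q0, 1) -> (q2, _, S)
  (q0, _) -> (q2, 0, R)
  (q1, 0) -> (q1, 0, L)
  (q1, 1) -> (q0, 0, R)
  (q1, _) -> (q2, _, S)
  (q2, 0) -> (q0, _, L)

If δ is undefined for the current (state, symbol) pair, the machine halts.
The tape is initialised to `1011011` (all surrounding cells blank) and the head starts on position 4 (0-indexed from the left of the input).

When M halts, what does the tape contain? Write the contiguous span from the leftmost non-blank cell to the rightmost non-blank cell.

0000011

state=q0 head=4 tape=_1011[0]11   (q0,0)→(q1,0,S)
state=q1 head=4 tape=_1011[0]11   (q1,0)→(q1,0,L)
state=q1 head=3 tape=_101[1]011   (q1,1)→(q0,0,R)
state=q0 head=4 tape=_1010[0]11   (q0,0)→(q1,0,S)
state=q1 head=4 tape=_1010[0]11   (q1,0)→(q1,0,L)
state=q1 head=3 tape=_101[0]011   (q1,0)→(q1,0,L)
state=q1 head=2 tape=_10[1]0011   (q1,1)→(q0,0,R)
state=q0 head=3 tape=_100[0]011   (q0,0)→(q1,0,S)
state=q1 head=3 tape=_100[0]011   (q1,0)→(q1,0,L)
state=q1 head=2 tape=_10[0]0011   (q1,0)→(q1,0,L)
state=q1 head=1 tape=_1[0]00011   (q1,0)→(q1,0,L)
state=q1 head=0 tape=_[1]000011   (q1,1)→(q0,0,R)
state=q0 head=1 tape=_0[0]00011   (q0,0)→(q1,0,S)
state=q1 head=1 tape=_0[0]00011   (q1,0)→(q1,0,L)
state=q1 head=0 tape=_[0]000011   (q1,0)→(q1,0,L)
state=q1 head=-1 tape=[_]0000011   (q1,_)→(q2,_,S)
state=q2 head=-1 tape=[_]0000011
The non-blank tape span at halt is 0000011.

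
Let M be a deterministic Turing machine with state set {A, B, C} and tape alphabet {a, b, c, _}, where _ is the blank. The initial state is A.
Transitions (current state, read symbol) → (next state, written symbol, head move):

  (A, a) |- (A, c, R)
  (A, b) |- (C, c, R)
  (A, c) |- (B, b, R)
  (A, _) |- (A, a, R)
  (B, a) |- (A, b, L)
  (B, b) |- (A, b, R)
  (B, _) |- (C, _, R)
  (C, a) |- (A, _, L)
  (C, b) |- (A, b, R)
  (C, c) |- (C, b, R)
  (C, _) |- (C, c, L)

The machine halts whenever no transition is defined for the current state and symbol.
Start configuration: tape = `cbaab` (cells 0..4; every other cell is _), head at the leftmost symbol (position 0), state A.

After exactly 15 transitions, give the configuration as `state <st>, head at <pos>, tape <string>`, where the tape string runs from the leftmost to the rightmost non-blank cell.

state A, head at 7, tape bbccbbbcc

A | [c]baab____   read c → write b, move R, go to B
B | b[b]aab____   read b → write b, move R, go to A
A | bb[a]ab____   read a → write c, move R, go to A
A | bbc[a]b____   read a → write c, move R, go to A
A | bbcc[b]____   read b → write c, move R, go to C
C | bbccc[_]___   read _ → write c, move L, go to C
C | bbcc[c]c___   read c → write b, move R, go to C
C | bbccb[c]___   read c → write b, move R, go to C
C | bbccbb[_]__   read _ → write c, move L, go to C
C | bbccb[b]c__   read b → write b, move R, go to A
A | bbccbb[c]__   read c → write b, move R, go to B
B | bbccbbb[_]_   read _ → write _, move R, go to C
C | bbccbbb_[_]   read _ → write c, move L, go to C
C | bbccbbb[_]c   read _ → write c, move L, go to C
C | bbccbb[b]cc   read b → write b, move R, go to A
A | bbccbbb[c]c
After 15 steps: state A, head at 7, tape bbccbbbcc.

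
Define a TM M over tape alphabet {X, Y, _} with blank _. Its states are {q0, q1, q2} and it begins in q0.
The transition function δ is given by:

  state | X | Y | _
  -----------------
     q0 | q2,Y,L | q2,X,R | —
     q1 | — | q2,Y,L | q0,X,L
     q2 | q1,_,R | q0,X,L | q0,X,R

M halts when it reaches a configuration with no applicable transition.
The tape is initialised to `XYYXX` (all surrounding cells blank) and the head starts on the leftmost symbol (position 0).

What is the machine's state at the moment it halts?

q0 | _[X]YYXX   read X → write Y, move L, go to q2
q2 | [_]YYYXX   read _ → write X, move R, go to q0
q0 | X[Y]YYXX   read Y → write X, move R, go to q2
q2 | XX[Y]YXX   read Y → write X, move L, go to q0
q0 | X[X]XYXX   read X → write Y, move L, go to q2
q2 | [X]YXYXX   read X → write _, move R, go to q1
q1 | _[Y]XYXX   read Y → write Y, move L, go to q2
q2 | [_]YXYXX   read _ → write X, move R, go to q0
q0 | X[Y]XYXX   read Y → write X, move R, go to q2
q2 | XX[X]YXX   read X → write _, move R, go to q1
q1 | XX_[Y]XX   read Y → write Y, move L, go to q2
q2 | XX[_]YXX   read _ → write X, move R, go to q0
q0 | XXX[Y]XX   read Y → write X, move R, go to q2
q2 | XXXX[X]X   read X → write _, move R, go to q1
q1 | XXXX_[X]
No transition is defined for (q1, X); M halts in state q1.

q1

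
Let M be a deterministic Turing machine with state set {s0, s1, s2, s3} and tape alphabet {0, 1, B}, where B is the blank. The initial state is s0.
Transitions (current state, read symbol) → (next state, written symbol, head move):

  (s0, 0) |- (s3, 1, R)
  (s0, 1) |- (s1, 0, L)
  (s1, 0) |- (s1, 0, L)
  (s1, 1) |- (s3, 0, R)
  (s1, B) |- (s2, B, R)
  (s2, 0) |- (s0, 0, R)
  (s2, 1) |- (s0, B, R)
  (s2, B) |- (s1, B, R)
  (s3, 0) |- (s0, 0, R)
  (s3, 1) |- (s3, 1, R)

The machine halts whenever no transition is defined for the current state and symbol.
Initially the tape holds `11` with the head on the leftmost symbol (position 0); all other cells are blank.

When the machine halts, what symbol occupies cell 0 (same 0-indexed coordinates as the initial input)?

state=s0 head=0 tape=B[1]1B   (s0,1)→(s1,0,L)
state=s1 head=-1 tape=[B]01B   (s1,B)→(s2,B,R)
state=s2 head=0 tape=B[0]1B   (s2,0)→(s0,0,R)
state=s0 head=1 tape=B0[1]B   (s0,1)→(s1,0,L)
state=s1 head=0 tape=B[0]0B   (s1,0)→(s1,0,L)
state=s1 head=-1 tape=[B]00B   (s1,B)→(s2,B,R)
state=s2 head=0 tape=B[0]0B   (s2,0)→(s0,0,R)
state=s0 head=1 tape=B0[0]B   (s0,0)→(s3,1,R)
state=s3 head=2 tape=B01[B]
Cell 0 holds 0 when M halts.

0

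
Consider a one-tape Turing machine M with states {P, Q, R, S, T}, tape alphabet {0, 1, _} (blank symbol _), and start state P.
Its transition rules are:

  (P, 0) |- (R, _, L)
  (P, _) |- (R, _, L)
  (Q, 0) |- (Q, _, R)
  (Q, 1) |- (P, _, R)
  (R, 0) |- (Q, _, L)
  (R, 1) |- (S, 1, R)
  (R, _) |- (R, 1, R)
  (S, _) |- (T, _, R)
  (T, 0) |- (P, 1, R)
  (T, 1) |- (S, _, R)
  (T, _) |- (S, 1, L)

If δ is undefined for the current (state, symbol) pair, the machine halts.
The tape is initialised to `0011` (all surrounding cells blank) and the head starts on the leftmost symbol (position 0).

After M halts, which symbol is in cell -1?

P | _[0]011   read 0 → write _, move L, go to R
R | [_]_011   read _ → write 1, move R, go to R
R | 1[_]011   read _ → write 1, move R, go to R
R | 11[0]11   read 0 → write _, move L, go to Q
Q | 1[1]_11   read 1 → write _, move R, go to P
P | 1_[_]11   read _ → write _, move L, go to R
R | 1[_]_11   read _ → write 1, move R, go to R
R | 11[_]11   read _ → write 1, move R, go to R
R | 111[1]1   read 1 → write 1, move R, go to S
S | 1111[1]
Cell -1 holds 1 when M halts.

1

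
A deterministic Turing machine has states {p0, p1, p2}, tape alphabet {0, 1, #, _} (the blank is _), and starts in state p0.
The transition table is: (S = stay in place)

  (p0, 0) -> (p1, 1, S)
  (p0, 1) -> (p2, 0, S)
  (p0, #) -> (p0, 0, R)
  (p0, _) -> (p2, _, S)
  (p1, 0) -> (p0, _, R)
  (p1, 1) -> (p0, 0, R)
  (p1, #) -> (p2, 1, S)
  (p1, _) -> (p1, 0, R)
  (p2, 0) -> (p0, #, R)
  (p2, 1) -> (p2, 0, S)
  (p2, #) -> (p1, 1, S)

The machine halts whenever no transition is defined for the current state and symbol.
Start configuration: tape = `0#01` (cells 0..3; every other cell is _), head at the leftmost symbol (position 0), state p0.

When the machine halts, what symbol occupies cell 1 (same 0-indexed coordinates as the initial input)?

0

state=p0 head=0 tape=[0]#01_   (p0,0)→(p1,1,S)
state=p1 head=0 tape=[1]#01_   (p1,1)→(p0,0,R)
state=p0 head=1 tape=0[#]01_   (p0,#)→(p0,0,R)
state=p0 head=2 tape=00[0]1_   (p0,0)→(p1,1,S)
state=p1 head=2 tape=00[1]1_   (p1,1)→(p0,0,R)
state=p0 head=3 tape=000[1]_   (p0,1)→(p2,0,S)
state=p2 head=3 tape=000[0]_   (p2,0)→(p0,#,R)
state=p0 head=4 tape=000#[_]   (p0,_)→(p2,_,S)
state=p2 head=4 tape=000#[_]
Cell 1 holds 0 when M halts.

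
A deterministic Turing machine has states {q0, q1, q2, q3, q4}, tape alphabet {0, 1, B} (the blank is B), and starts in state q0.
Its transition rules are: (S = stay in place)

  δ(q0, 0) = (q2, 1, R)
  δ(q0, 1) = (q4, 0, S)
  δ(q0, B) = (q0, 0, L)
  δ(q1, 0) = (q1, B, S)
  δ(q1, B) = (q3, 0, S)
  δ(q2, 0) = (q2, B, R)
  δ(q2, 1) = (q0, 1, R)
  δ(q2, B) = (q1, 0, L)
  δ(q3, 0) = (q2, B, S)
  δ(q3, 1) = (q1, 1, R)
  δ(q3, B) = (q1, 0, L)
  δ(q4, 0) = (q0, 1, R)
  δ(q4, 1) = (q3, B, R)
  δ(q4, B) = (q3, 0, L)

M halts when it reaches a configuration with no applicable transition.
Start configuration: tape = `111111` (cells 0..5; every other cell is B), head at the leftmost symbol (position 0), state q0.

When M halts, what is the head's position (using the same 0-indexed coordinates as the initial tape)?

6

state=q0 head=0 tape=[1]11111BB   (q0,1)→(q4,0,S)
state=q4 head=0 tape=[0]11111BB   (q4,0)→(q0,1,R)
state=q0 head=1 tape=1[1]1111BB   (q0,1)→(q4,0,S)
state=q4 head=1 tape=1[0]1111BB   (q4,0)→(q0,1,R)
state=q0 head=2 tape=11[1]111BB   (q0,1)→(q4,0,S)
state=q4 head=2 tape=11[0]111BB   (q4,0)→(q0,1,R)
state=q0 head=3 tape=111[1]11BB   (q0,1)→(q4,0,S)
state=q4 head=3 tape=111[0]11BB   (q4,0)→(q0,1,R)
state=q0 head=4 tape=1111[1]1BB   (q0,1)→(q4,0,S)
state=q4 head=4 tape=1111[0]1BB   (q4,0)→(q0,1,R)
state=q0 head=5 tape=11111[1]BB   (q0,1)→(q4,0,S)
state=q4 head=5 tape=11111[0]BB   (q4,0)→(q0,1,R)
state=q0 head=6 tape=111111[B]B   (q0,B)→(q0,0,L)
state=q0 head=5 tape=11111[1]0B   (q0,1)→(q4,0,S)
state=q4 head=5 tape=11111[0]0B   (q4,0)→(q0,1,R)
state=q0 head=6 tape=111111[0]B   (q0,0)→(q2,1,R)
state=q2 head=7 tape=1111111[B]   (q2,B)→(q1,0,L)
state=q1 head=6 tape=111111[1]0
At halt the head is at cell 6.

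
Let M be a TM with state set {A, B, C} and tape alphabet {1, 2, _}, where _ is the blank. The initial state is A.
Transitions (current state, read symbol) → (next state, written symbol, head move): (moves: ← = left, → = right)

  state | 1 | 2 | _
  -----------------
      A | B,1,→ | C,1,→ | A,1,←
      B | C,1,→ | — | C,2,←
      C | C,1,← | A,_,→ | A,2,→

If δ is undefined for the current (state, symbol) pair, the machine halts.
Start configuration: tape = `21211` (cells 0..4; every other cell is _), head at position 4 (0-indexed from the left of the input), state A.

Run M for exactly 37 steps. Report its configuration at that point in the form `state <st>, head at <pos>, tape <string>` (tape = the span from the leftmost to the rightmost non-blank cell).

state C, head at 5, tape 21_1111

A | 2121[1]__   read 1 → write 1, move →, go to B
B | 21211[_]_   read _ → write 2, move ←, go to C
C | 2121[1]2_   read 1 → write 1, move ←, go to C
C | 212[1]12_   read 1 → write 1, move ←, go to C
C | 21[2]112_   read 2 → write _, move →, go to A
A | 21_[1]12_   read 1 → write 1, move →, go to B
B | 21_1[1]2_   read 1 → write 1, move →, go to C
C | 21_11[2]_   read 2 → write _, move →, go to A
A | 21_11_[_]   read _ → write 1, move ←, go to A
A | 21_11[_]1   read _ → write 1, move ←, go to A
A | 21_1[1]11   read 1 → write 1, move →, go to B
B | 21_11[1]1   read 1 → write 1, move →, go to C
C | 21_111[1]   read 1 → write 1, move ←, go to C
C | 21_11[1]1   read 1 → write 1, move ←, go to C
C | 21_1[1]11   read 1 → write 1, move ←, go to C
C | 21_[1]111   read 1 → write 1, move ←, go to C
C | 21[_]1111   read _ → write 2, move →, go to A
A | 212[1]111   read 1 → write 1, move →, go to B
B | 2121[1]11   read 1 → write 1, move →, go to C
C | 21211[1]1   read 1 → write 1, move ←, go to C
C | 2121[1]11   read 1 → write 1, move ←, go to C
C | 212[1]111   read 1 → write 1, move ←, go to C
C | 21[2]1111   read 2 → write _, move →, go to A
A | 21_[1]111   read 1 → write 1, move →, go to B
B | 21_1[1]11   read 1 → write 1, move →, go to C
C | 21_11[1]1   read 1 → write 1, move ←, go to C
C | 21_1[1]11   read 1 → write 1, move ←, go to C
C | 21_[1]111   read 1 → write 1, move ←, go to C
C | 21[_]1111   read _ → write 2, move →, go to A
A | 212[1]111   read 1 → write 1, move →, go to B
B | 2121[1]11   read 1 → write 1, move →, go to C
C | 21211[1]1   read 1 → write 1, move ←, go to C
C | 2121[1]11   read 1 → write 1, move ←, go to C
C | 212[1]111   read 1 → write 1, move ←, go to C
C | 21[2]1111   read 2 → write _, move →, go to A
A | 21_[1]111   read 1 → write 1, move →, go to B
B | 21_1[1]11   read 1 → write 1, move →, go to C
C | 21_11[1]1
After 37 steps: state C, head at 5, tape 21_1111.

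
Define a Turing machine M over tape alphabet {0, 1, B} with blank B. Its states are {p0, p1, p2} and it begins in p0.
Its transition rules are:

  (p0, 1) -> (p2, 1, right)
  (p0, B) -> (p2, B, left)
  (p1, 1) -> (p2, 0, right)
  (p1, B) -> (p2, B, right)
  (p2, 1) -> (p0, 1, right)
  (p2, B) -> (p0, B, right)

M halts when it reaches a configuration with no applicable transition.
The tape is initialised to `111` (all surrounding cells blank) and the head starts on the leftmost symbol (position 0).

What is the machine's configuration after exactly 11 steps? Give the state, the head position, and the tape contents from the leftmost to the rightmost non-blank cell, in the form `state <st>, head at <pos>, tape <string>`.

state p2, head at 3, tape 111

p0 | [1]11BB   read 1 → write 1, move right, go to p2
p2 | 1[1]1BB   read 1 → write 1, move right, go to p0
p0 | 11[1]BB   read 1 → write 1, move right, go to p2
p2 | 111[B]B   read B → write B, move right, go to p0
p0 | 111B[B]   read B → write B, move left, go to p2
p2 | 111[B]B   read B → write B, move right, go to p0
p0 | 111B[B]   read B → write B, move left, go to p2
p2 | 111[B]B   read B → write B, move right, go to p0
p0 | 111B[B]   read B → write B, move left, go to p2
p2 | 111[B]B   read B → write B, move right, go to p0
p0 | 111B[B]   read B → write B, move left, go to p2
p2 | 111[B]B
After 11 steps: state p2, head at 3, tape 111.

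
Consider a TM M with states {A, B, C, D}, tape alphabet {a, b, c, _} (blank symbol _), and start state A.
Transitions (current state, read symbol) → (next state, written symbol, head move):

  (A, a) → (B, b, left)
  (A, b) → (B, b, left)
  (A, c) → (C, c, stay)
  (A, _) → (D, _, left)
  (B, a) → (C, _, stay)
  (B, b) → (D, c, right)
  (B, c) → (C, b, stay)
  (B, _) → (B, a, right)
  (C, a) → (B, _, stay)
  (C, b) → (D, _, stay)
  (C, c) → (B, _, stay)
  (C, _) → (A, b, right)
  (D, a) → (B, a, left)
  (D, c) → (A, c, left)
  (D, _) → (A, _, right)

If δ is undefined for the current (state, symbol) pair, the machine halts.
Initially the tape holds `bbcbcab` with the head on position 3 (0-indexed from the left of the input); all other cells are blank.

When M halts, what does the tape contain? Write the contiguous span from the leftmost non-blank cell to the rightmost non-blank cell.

bbaaacb

state=A head=3 tape=bbc[b]cab   (A,b)→(B,b,left)
state=B head=2 tape=bb[c]bcab   (B,c)→(C,b,stay)
state=C head=2 tape=bb[b]bcab   (C,b)→(D,_,stay)
state=D head=2 tape=bb[_]bcab   (D,_)→(A,_,right)
state=A head=3 tape=bb_[b]cab   (A,b)→(B,b,left)
state=B head=2 tape=bb[_]bcab   (B,_)→(B,a,right)
state=B head=3 tape=bba[b]cab   (B,b)→(D,c,right)
state=D head=4 tape=bbac[c]ab   (D,c)→(A,c,left)
state=A head=3 tape=bba[c]cab   (A,c)→(C,c,stay)
state=C head=3 tape=bba[c]cab   (C,c)→(B,_,stay)
state=B head=3 tape=bba[_]cab   (B,_)→(B,a,right)
state=B head=4 tape=bbaa[c]ab   (B,c)→(C,b,stay)
state=C head=4 tape=bbaa[b]ab   (C,b)→(D,_,stay)
state=D head=4 tape=bbaa[_]ab   (D,_)→(A,_,right)
state=A head=5 tape=bbaa_[a]b   (A,a)→(B,b,left)
state=B head=4 tape=bbaa[_]bb   (B,_)→(B,a,right)
state=B head=5 tape=bbaaa[b]b   (B,b)→(D,c,right)
state=D head=6 tape=bbaaac[b]
The non-blank tape span at halt is bbaaacb.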